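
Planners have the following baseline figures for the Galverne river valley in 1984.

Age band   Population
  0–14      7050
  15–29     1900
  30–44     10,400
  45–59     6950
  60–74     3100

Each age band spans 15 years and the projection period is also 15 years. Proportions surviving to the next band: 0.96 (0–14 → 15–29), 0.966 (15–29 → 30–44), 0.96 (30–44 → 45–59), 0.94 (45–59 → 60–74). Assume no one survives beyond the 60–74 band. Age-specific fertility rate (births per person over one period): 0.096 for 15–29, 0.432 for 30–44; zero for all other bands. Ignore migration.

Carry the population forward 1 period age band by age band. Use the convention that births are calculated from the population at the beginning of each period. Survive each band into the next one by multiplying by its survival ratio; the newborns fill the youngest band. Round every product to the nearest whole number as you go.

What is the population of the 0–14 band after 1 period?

Let group 1 be 0–14 through group 5 = 60–74.
[period 1]
Births: 1900 × 0.096 = 182, 10400 × 0.432 = 4493 — total 4675
Group 2: 7050 × 0.96 = 6768
Group 3: 1900 × 0.966 = 1835
Group 4: 10400 × 0.96 = 9984
Group 5: 6950 × 0.94 = 6533
Population now: 0–14=4675, 15–29=6768, 30–44=1835, 45–59=9984, 60–74=6533

4675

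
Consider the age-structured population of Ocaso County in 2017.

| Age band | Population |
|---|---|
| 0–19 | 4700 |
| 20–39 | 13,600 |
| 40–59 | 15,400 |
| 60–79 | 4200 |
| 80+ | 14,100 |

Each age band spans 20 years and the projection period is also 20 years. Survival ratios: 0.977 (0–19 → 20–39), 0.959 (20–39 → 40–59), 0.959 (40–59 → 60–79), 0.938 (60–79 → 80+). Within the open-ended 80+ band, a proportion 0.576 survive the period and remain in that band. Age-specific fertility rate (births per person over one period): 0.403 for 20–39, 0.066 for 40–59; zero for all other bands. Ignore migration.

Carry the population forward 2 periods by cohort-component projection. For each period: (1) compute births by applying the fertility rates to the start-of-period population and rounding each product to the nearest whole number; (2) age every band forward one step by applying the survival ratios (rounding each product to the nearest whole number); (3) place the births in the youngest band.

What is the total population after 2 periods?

Call the groups 1 to 5, youngest first.
[period 1]
Births: 13600 × 0.403 = 5481 ; 15400 × 0.066 = 1016 — total 6497
Group 2: 4700 × 0.977 = 4592
Group 3: 13600 × 0.959 = 13042
Group 4: 15400 × 0.959 = 14769
Group 5: 4200 × 0.938 + 14100 × 0.576 = 3940 + 8122 = 12062
Population now: 0–19=6497, 20–39=4592, 40–59=13042, 60–79=14769, 80+=12062
[period 2]
Births: 4592 × 0.403 = 1851 ; 13042 × 0.066 = 861 — total 2712
Group 2: 6497 × 0.977 = 6348
Group 3: 4592 × 0.959 = 4404
Group 4: 13042 × 0.959 = 12507
Group 5: 14769 × 0.938 + 12062 × 0.576 = 13853 + 6948 = 20801
Population now: 0–19=2712, 20–39=6348, 40–59=4404, 60–79=12507, 80+=20801
Total after period 2: 2712 + 6348 + 4404 + 12507 + 20801 = 46772

46772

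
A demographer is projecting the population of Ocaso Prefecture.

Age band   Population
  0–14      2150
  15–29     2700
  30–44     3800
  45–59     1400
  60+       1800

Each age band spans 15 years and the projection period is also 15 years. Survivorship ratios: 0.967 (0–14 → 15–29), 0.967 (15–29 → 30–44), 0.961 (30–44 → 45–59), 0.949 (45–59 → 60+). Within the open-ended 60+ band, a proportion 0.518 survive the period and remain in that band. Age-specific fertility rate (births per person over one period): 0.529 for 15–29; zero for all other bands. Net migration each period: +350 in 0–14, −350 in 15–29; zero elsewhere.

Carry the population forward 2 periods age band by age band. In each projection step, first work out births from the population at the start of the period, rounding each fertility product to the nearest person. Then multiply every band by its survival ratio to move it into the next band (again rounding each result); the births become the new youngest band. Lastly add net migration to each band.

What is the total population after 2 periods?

Numbering the groups 1..5 from youngest to oldest:
After projecting period 1:
Births: 2700 × 0.529 = 1428
Group 2: 2150 × 0.967 = 2079
Group 3: 2700 × 0.967 = 2611
Group 4: 3800 × 0.961 = 3652
Group 5: 1400 × 0.949 + 1800 × 0.518 = 1329 + 932 = 2261
Net migration: Group 1 + 350 → 1778; Group 2 − 350 → 1729
End of period: [1778, 1729, 2611, 3652, 2261]
After projecting period 2:
Births: 1729 × 0.529 = 915
Group 2: 1778 × 0.967 = 1719
Group 3: 1729 × 0.967 = 1672
Group 4: 2611 × 0.961 = 2509
Group 5: 3652 × 0.949 + 2261 × 0.518 = 3466 + 1171 = 4637
Net migration: Group 1 + 350 → 1265; Group 2 − 350 → 1369
End of period: [1265, 1369, 1672, 2509, 4637]
Total after period 2: 1265 + 1369 + 1672 + 2509 + 4637 = 11452

11452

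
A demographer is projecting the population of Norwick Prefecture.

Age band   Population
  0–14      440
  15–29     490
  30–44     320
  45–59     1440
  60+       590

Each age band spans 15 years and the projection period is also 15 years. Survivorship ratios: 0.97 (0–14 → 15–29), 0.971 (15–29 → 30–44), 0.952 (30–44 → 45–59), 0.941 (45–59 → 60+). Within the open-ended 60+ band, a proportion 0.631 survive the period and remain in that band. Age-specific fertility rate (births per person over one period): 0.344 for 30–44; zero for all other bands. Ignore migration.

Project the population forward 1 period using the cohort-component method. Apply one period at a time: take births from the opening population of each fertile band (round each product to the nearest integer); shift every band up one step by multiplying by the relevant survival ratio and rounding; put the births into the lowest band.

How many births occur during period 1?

110

Call the groups 1 to 5, youngest first.
Period 1:
Births: 320 × 0.344 = 110
Group 2: 440 × 0.97 = 427
Group 3: 490 × 0.971 = 476
Group 4: 320 × 0.952 = 305
Group 5: 1440 × 0.941 + 590 × 0.631 = 1355 + 372 = 1727
Giving 110 / 427 / 476 / 305 / 1727.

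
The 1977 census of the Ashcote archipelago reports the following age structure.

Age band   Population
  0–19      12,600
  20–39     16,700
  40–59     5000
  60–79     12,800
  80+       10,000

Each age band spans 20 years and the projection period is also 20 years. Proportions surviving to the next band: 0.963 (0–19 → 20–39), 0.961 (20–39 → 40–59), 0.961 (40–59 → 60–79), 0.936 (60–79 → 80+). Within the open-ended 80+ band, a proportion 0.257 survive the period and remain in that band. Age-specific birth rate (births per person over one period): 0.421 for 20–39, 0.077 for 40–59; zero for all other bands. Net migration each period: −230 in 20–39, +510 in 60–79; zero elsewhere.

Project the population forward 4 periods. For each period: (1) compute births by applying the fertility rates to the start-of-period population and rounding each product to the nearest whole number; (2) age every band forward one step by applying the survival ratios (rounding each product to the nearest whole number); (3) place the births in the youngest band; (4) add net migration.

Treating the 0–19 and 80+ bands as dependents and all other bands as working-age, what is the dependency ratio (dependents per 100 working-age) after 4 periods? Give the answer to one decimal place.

Numbering the groups 1..5 from youngest to oldest:
[period 1]
Births: 16700 × 0.421 = 7031, 5000 × 0.077 = 385 → total 7416
Group 2: 12600 × 0.963 = 12134
Group 3: 16700 × 0.961 = 16049
Group 4: 5000 × 0.961 = 4805
Group 5: 12800 × 0.936 + 10000 × 0.257 = 11981 + 2570 = 14551
Net migration: Group 2 − 230 → 11904; Group 4 + 510 → 5315
Giving 7416 / 11904 / 16049 / 5315 / 14551.
[period 2]
Births: 11904 × 0.421 = 5012, 16049 × 0.077 = 1236 → total 6248
Group 2: 7416 × 0.963 = 7142
Group 3: 11904 × 0.961 = 11440
Group 4: 16049 × 0.961 = 15423
Group 5: 5315 × 0.936 + 14551 × 0.257 = 4975 + 3740 = 8715
Net migration: Group 2 − 230 → 6912; Group 4 + 510 → 15933
Giving 6248 / 6912 / 11440 / 15933 / 8715.
[period 3]
Births: 6912 × 0.421 = 2910, 11440 × 0.077 = 881 → total 3791
Group 2: 6248 × 0.963 = 6017
Group 3: 6912 × 0.961 = 6642
Group 4: 11440 × 0.961 = 10994
Group 5: 15933 × 0.936 + 8715 × 0.257 = 14913 + 2240 = 17153
Net migration: Group 2 − 230 → 5787; Group 4 + 510 → 11504
Giving 3791 / 5787 / 6642 / 11504 / 17153.
[period 4]
Births: 5787 × 0.421 = 2436, 6642 × 0.077 = 511 → total 2947
Group 2: 3791 × 0.963 = 3651
Group 3: 5787 × 0.961 = 5561
Group 4: 6642 × 0.961 = 6383
Group 5: 11504 × 0.936 + 17153 × 0.257 = 10768 + 4408 = 15176
Net migration: Group 2 − 230 → 3421; Group 4 + 510 → 6893
Giving 2947 / 3421 / 5561 / 6893 / 15176.
Dependents (band 0–19 + band 80+) = 2947 + 15176 = 18123; working-age = 15875; ratio = 18123/15875 × 100 = 114.2

114.2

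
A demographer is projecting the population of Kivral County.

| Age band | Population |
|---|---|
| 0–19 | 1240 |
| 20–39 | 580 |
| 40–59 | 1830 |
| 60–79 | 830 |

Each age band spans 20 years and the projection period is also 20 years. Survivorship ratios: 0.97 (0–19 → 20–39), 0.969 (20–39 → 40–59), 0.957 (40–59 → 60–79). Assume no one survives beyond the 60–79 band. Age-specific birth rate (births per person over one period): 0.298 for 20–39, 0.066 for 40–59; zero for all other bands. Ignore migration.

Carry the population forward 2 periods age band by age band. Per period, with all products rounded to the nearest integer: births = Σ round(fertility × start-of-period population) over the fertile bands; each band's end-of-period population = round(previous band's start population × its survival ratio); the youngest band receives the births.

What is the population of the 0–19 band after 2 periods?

395

[period 1]
Births: 580 * 0.298 = 173, 1830 * 0.066 = 121 ⇒ total 294
20–39: 1240 * 0.97 = 1203
40–59: 580 * 0.969 = 562
60–79: 1830 * 0.957 = 1751
Population now: 0–19=294, 20–39=1203, 40–59=562, 60–79=1751
[period 2]
Births: 1203 * 0.298 = 358, 562 * 0.066 = 37 ⇒ total 395
20–39: 294 * 0.97 = 285
40–59: 1203 * 0.969 = 1166
60–79: 562 * 0.957 = 538
Population now: 0–19=395, 20–39=285, 40–59=1166, 60–79=538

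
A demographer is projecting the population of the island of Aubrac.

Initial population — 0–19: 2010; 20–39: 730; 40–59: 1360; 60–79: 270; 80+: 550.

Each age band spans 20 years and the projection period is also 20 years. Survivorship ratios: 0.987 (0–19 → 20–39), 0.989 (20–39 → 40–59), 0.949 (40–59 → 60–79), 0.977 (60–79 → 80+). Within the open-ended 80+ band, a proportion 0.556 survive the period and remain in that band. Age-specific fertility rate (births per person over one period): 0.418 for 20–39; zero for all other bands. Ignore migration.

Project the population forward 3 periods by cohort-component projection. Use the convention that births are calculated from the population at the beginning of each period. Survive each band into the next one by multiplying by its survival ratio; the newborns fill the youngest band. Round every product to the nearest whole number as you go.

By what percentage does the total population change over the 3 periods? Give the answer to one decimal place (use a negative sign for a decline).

-5.5

(Bands numbered youngest = 1 to oldest = 5.)
Period 1:
Births: 730 * 0.418 = 305
Band 2: 2010 * 0.987 = 1984
Band 3: 730 * 0.989 = 722
Band 4: 1360 * 0.949 = 1291
Band 5: 270 * 0.977 + 550 * 0.556 = 264 + 306 = 570
→ [305, 1984, 722, 1291, 570]
Period 2:
Births: 1984 * 0.418 = 829
Band 2: 305 * 0.987 = 301
Band 3: 1984 * 0.989 = 1962
Band 4: 722 * 0.949 = 685
Band 5: 1291 * 0.977 + 570 * 0.556 = 1261 + 317 = 1578
→ [829, 301, 1962, 685, 1578]
Period 3:
Births: 301 * 0.418 = 126
Band 2: 829 * 0.987 = 818
Band 3: 301 * 0.989 = 298
Band 4: 1962 * 0.949 = 1862
Band 5: 685 * 0.977 + 1578 * 0.556 = 669 + 877 = 1546
→ [126, 818, 298, 1862, 1546]
Total: 4920 → 4650; change = -270; percentage change = -5.5%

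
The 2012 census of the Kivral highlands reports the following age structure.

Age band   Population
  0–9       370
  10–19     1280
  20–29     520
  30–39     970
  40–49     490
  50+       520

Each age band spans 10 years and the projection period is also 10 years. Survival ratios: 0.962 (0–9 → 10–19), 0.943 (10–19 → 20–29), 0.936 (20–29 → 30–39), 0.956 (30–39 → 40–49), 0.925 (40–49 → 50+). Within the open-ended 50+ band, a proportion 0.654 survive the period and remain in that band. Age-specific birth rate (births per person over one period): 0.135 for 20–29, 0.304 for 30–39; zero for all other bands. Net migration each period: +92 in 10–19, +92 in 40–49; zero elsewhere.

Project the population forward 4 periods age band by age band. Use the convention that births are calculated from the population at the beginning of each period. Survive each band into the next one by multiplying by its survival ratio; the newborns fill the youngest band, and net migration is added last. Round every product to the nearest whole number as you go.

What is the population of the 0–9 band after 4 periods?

176

Period 1:
Births: 520 × 0.135 = 70  |  970 × 0.304 = 295 ⇒ total 365
10–19: 370 × 0.962 = 356
20–29: 1280 × 0.943 = 1207
30–39: 520 × 0.936 = 487
40–49: 970 × 0.956 = 927
50+: 490 × 0.925 + 520 × 0.654 = 453 + 340 = 793
Net migration: 10–19 + 92 → 448; 40–49 + 92 → 1019
Giving 365 / 448 / 1207 / 487 / 1019 / 793.
Period 2:
Births: 1207 × 0.135 = 163  |  487 × 0.304 = 148 ⇒ total 311
10–19: 365 × 0.962 = 351
20–29: 448 × 0.943 = 422
30–39: 1207 × 0.936 = 1130
40–49: 487 × 0.956 = 466
50+: 1019 × 0.925 + 793 × 0.654 = 943 + 519 = 1462
Net migration: 10–19 + 92 → 443; 40–49 + 92 → 558
Giving 311 / 443 / 422 / 1130 / 558 / 1462.
Period 3:
Births: 422 × 0.135 = 57  |  1130 × 0.304 = 344 ⇒ total 401
10–19: 311 × 0.962 = 299
20–29: 443 × 0.943 = 418
30–39: 422 × 0.936 = 395
40–49: 1130 × 0.956 = 1080
50+: 558 × 0.925 + 1462 × 0.654 = 516 + 956 = 1472
Net migration: 10–19 + 92 → 391; 40–49 + 92 → 1172
Giving 401 / 391 / 418 / 395 / 1172 / 1472.
Period 4:
Births: 418 × 0.135 = 56  |  395 × 0.304 = 120 ⇒ total 176
10–19: 401 × 0.962 = 386
20–29: 391 × 0.943 = 369
30–39: 418 × 0.936 = 391
40–49: 395 × 0.956 = 378
50+: 1172 × 0.925 + 1472 × 0.654 = 1084 + 963 = 2047
Net migration: 10–19 + 92 → 478; 40–49 + 92 → 470
Giving 176 / 478 / 369 / 391 / 470 / 2047.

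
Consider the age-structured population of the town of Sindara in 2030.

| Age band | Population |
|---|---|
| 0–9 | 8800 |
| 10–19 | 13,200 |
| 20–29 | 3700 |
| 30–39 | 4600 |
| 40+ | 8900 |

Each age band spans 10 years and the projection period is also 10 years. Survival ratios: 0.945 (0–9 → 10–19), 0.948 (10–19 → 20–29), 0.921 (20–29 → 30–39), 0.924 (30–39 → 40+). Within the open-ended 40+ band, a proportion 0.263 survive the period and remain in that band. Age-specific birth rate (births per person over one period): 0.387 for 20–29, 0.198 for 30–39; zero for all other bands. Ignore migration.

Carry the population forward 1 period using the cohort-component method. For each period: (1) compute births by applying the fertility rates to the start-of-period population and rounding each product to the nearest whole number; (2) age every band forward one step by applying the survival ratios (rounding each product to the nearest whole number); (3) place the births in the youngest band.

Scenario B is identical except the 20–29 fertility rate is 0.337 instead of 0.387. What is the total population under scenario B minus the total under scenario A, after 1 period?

-185

Call the groups 1 to 5, youngest first.
Period 1:
Births: 3700 × 0.387 = 1432 ; 4600 × 0.198 = 911 → 2343
Group 2: 8800 × 0.945 = 8316
Group 3: 13200 × 0.948 = 12514
Group 4: 3700 × 0.921 = 3408
Group 5: 4600 × 0.924 + 8900 × 0.263 = 4250 + 2341 = 6591
→ [2343, 8316, 12514, 3408, 6591]
Scenario A total after 1 period: 33172
Scenario B projection —
Period 1:
Births: 3700 × 0.337 = 1247 ; 4600 × 0.198 = 911 → 2158
Group 2: 8800 × 0.945 = 8316
Group 3: 13200 × 0.948 = 12514
Group 4: 3700 × 0.921 = 3408
Group 5: 4600 × 0.924 + 8900 × 0.263 = 4250 + 2341 = 6591
→ [2158, 8316, 12514, 3408, 6591]
Scenario B total after 1 period: 32987
Difference B − A = 32987 − 33172 = -185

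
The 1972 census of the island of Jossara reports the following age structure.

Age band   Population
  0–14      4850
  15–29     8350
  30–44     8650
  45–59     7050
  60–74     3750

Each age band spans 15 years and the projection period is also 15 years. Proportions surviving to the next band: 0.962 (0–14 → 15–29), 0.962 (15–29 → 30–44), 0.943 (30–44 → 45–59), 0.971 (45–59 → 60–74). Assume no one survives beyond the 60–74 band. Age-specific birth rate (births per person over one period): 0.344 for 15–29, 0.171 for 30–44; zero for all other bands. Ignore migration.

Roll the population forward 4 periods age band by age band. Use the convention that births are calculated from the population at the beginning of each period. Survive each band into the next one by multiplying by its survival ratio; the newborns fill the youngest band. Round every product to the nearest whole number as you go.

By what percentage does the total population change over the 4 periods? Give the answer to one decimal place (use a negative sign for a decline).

Call the groups 1 to 5, youngest first.
Period 1:
Births: 8350 * 0.344 = 2872, 8650 * 0.171 = 1479 ⇒ total 4351
Group 2: 4850 * 0.962 = 4666
Group 3: 8350 * 0.962 = 8033
Group 4: 8650 * 0.943 = 8157
Group 5: 7050 * 0.971 = 6846
End of period: [4351, 4666, 8033, 8157, 6846]
Period 2:
Births: 4666 * 0.344 = 1605, 8033 * 0.171 = 1374 ⇒ total 2979
Group 2: 4351 * 0.962 = 4186
Group 3: 4666 * 0.962 = 4489
Group 4: 8033 * 0.943 = 7575
Group 5: 8157 * 0.971 = 7920
End of period: [2979, 4186, 4489, 7575, 7920]
Period 3:
Births: 4186 * 0.344 = 1440, 4489 * 0.171 = 768 ⇒ total 2208
Group 2: 2979 * 0.962 = 2866
Group 3: 4186 * 0.962 = 4027
Group 4: 4489 * 0.943 = 4233
Group 5: 7575 * 0.971 = 7355
End of period: [2208, 2866, 4027, 4233, 7355]
Period 4:
Births: 2866 * 0.344 = 986, 4027 * 0.171 = 689 ⇒ total 1675
Group 2: 2208 * 0.962 = 2124
Group 3: 2866 * 0.962 = 2757
Group 4: 4027 * 0.943 = 3797
Group 5: 4233 * 0.971 = 4110
End of period: [1675, 2124, 2757, 3797, 4110]
Total: 32650 → 14463; change = -18187; percentage change = -55.7%

-55.7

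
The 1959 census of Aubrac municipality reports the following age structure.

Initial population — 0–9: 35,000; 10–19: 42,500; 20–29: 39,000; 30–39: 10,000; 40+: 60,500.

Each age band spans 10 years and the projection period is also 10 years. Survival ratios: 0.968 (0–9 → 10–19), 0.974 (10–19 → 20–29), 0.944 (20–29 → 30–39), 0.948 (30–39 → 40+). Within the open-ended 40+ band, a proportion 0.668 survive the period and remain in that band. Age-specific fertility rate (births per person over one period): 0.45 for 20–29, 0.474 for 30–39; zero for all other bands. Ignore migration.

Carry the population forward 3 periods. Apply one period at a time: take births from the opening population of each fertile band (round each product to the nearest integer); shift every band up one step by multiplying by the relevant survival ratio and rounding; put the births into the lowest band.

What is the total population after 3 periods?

203086

(Bands numbered youngest = 1 to oldest = 5.)
— Period 1 —
Births: 39000 × 0.45 = 17550  |  10000 × 0.474 = 4740 ⇒ total 22290
Band 2: 35000 × 0.968 = 33880
Band 3: 42500 × 0.974 = 41395
Band 4: 39000 × 0.944 = 36816
Band 5: 10000 × 0.948 + 60500 × 0.668 = 9480 + 40414 = 49894
→ [22290, 33880, 41395, 36816, 49894]
— Period 2 —
Births: 41395 × 0.45 = 18628  |  36816 × 0.474 = 17451 ⇒ total 36079
Band 2: 22290 × 0.968 = 21577
Band 3: 33880 × 0.974 = 32999
Band 4: 41395 × 0.944 = 39077
Band 5: 36816 × 0.948 + 49894 × 0.668 = 34902 + 33329 = 68231
→ [36079, 21577, 32999, 39077, 68231]
— Period 3 —
Births: 32999 × 0.45 = 14850  |  39077 × 0.474 = 18522 ⇒ total 33372
Band 2: 36079 × 0.968 = 34924
Band 3: 21577 × 0.974 = 21016
Band 4: 32999 × 0.944 = 31151
Band 5: 39077 × 0.948 + 68231 × 0.668 = 37045 + 45578 = 82623
→ [33372, 34924, 21016, 31151, 82623]
Total after period 3: 33372 + 34924 + 21016 + 31151 + 82623 = 203086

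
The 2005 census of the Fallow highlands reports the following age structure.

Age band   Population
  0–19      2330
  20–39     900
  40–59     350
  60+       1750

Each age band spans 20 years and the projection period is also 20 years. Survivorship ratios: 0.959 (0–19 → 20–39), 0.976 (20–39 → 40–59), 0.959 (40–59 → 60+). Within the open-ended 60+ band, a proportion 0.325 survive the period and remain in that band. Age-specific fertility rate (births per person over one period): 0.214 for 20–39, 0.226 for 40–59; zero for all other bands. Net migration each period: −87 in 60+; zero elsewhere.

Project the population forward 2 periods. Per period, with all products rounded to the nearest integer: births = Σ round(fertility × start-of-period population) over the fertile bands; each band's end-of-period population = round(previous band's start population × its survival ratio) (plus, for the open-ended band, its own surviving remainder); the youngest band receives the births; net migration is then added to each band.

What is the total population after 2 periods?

Period 1.
Births: 900 * 0.214 = 193 ; 350 * 0.226 = 79 ⇒ total 272
20–39: 2330 * 0.959 = 2234
40–59: 900 * 0.976 = 878
60+: 350 * 0.959 + 1750 * 0.325 = 336 + 569 = 905
Net migration: 60+ − 87 → 818
Population now: 0–19=272, 20–39=2234, 40–59=878, 60+=818
Period 2.
Births: 2234 * 0.214 = 478 ; 878 * 0.226 = 198 ⇒ total 676
20–39: 272 * 0.959 = 261
40–59: 2234 * 0.976 = 2180
60+: 878 * 0.959 + 818 * 0.325 = 842 + 266 = 1108
Net migration: 60+ − 87 → 1021
Population now: 0–19=676, 20–39=261, 40–59=2180, 60+=1021
Total after period 2: 676 + 261 + 2180 + 1021 = 4138

4138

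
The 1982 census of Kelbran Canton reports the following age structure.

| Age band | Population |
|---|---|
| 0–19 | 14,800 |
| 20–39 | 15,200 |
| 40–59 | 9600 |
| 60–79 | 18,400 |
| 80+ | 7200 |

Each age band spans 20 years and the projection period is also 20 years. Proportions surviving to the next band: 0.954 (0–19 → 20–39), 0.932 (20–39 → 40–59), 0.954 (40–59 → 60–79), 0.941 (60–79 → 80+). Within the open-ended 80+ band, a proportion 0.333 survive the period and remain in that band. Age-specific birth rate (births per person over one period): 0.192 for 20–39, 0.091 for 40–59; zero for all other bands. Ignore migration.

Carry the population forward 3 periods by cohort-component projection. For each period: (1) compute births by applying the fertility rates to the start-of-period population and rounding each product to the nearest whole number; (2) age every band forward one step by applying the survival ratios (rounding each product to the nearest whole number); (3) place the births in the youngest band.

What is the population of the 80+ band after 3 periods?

17773

Let group 1 be 0–19 through group 5 = 80+.
After projecting period 1:
Births: 15200 * 0.192 = 2918 ; 9600 * 0.091 = 874 ⇒ total 3792
Group 2: 14800 * 0.954 = 14119
Group 3: 15200 * 0.932 = 14166
Group 4: 9600 * 0.954 = 9158
Group 5: 18400 * 0.941 + 7200 * 0.333 = 17314 + 2398 = 19712
Giving 3792 / 14119 / 14166 / 9158 / 19712.
After projecting period 2:
Births: 14119 * 0.192 = 2711 ; 14166 * 0.091 = 1289 ⇒ total 4000
Group 2: 3792 * 0.954 = 3618
Group 3: 14119 * 0.932 = 13159
Group 4: 14166 * 0.954 = 13514
Group 5: 9158 * 0.941 + 19712 * 0.333 = 8618 + 6564 = 15182
Giving 4000 / 3618 / 13159 / 13514 / 15182.
After projecting period 3:
Births: 3618 * 0.192 = 695 ; 13159 * 0.091 = 1197 ⇒ total 1892
Group 2: 4000 * 0.954 = 3816
Group 3: 3618 * 0.932 = 3372
Group 4: 13159 * 0.954 = 12554
Group 5: 13514 * 0.941 + 15182 * 0.333 = 12717 + 5056 = 17773
Giving 1892 / 3816 / 3372 / 12554 / 17773.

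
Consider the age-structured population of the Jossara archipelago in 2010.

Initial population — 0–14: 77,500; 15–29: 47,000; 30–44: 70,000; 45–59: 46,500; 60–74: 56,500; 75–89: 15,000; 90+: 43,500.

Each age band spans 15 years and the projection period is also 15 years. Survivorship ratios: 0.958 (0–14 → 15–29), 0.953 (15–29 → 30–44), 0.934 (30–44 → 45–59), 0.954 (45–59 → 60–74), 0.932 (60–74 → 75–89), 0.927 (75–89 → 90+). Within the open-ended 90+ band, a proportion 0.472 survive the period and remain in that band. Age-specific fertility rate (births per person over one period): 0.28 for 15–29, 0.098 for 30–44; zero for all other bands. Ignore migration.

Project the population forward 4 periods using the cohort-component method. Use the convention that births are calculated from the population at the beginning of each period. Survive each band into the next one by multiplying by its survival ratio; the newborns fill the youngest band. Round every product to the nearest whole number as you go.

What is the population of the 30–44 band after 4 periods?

— Period 1 —
Births: 47000 × 0.28 = 13160, 70000 × 0.098 = 6860 ⇒ total 20020
15–29: 77500 × 0.958 = 74245
30–44: 47000 × 0.953 = 44791
45–59: 70000 × 0.934 = 65380
60–74: 46500 × 0.954 = 44361
75–89: 56500 × 0.932 = 52658
90+: 15000 × 0.927 + 43500 × 0.472 = 13905 + 20532 = 34437
End of period: [20020, 74245, 44791, 65380, 44361, 52658, 34437]
— Period 2 —
Births: 74245 × 0.28 = 20789, 44791 × 0.098 = 4390 ⇒ total 25179
15–29: 20020 × 0.958 = 19179
30–44: 74245 × 0.953 = 70755
45–59: 44791 × 0.934 = 41835
60–74: 65380 × 0.954 = 62373
75–89: 44361 × 0.932 = 41344
90+: 52658 × 0.927 + 34437 × 0.472 = 48814 + 16254 = 65068
End of period: [25179, 19179, 70755, 41835, 62373, 41344, 65068]
— Period 3 —
Births: 19179 × 0.28 = 5370, 70755 × 0.098 = 6934 ⇒ total 12304
15–29: 25179 × 0.958 = 24121
30–44: 19179 × 0.953 = 18278
45–59: 70755 × 0.934 = 66085
60–74: 41835 × 0.954 = 39911
75–89: 62373 × 0.932 = 58132
90+: 41344 × 0.927 + 65068 × 0.472 = 38326 + 30712 = 69038
End of period: [12304, 24121, 18278, 66085, 39911, 58132, 69038]
— Period 4 —
Births: 24121 × 0.28 = 6754, 18278 × 0.098 = 1791 ⇒ total 8545
15–29: 12304 × 0.958 = 11787
30–44: 24121 × 0.953 = 22987
45–59: 18278 × 0.934 = 17072
60–74: 66085 × 0.954 = 63045
75–89: 39911 × 0.932 = 37197
90+: 58132 × 0.927 + 69038 × 0.472 = 53888 + 32586 = 86474
End of period: [8545, 11787, 22987, 17072, 63045, 37197, 86474]

22987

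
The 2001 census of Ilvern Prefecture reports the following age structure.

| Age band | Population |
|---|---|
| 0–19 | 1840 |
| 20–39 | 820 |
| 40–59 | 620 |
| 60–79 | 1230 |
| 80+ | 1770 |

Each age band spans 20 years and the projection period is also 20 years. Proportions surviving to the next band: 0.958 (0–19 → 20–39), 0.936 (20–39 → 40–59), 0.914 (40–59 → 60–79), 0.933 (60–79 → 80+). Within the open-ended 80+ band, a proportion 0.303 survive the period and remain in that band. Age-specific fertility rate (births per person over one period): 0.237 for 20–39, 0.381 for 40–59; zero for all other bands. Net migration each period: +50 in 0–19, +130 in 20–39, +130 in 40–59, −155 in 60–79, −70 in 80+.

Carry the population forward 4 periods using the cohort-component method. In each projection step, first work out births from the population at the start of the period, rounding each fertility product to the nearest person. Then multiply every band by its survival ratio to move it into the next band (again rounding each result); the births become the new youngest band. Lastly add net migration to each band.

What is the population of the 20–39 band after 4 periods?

1007

Period 1.
Births: 820 * 0.237 = 194  |  620 * 0.381 = 236 — total 430
20–39: 1840 * 0.958 = 1763
40–59: 820 * 0.936 = 768
60–79: 620 * 0.914 = 567
80+: 1230 * 0.933 + 1770 * 0.303 = 1148 + 536 = 1684
Net migration: 0–19 + 50 → 480; 20–39 + 130 → 1893; 40–59 + 130 → 898; 60–79 − 155 → 412; 80+ − 70 → 1614
End of period: [480, 1893, 898, 412, 1614]
Period 2.
Births: 1893 * 0.237 = 449  |  898 * 0.381 = 342 — total 791
20–39: 480 * 0.958 = 460
40–59: 1893 * 0.936 = 1772
60–79: 898 * 0.914 = 821
80+: 412 * 0.933 + 1614 * 0.303 = 384 + 489 = 873
Net migration: 0–19 + 50 → 841; 20–39 + 130 → 590; 40–59 + 130 → 1902; 60–79 − 155 → 666; 80+ − 70 → 803
End of period: [841, 590, 1902, 666, 803]
Period 3.
Births: 590 * 0.237 = 140  |  1902 * 0.381 = 725 — total 865
20–39: 841 * 0.958 = 806
40–59: 590 * 0.936 = 552
60–79: 1902 * 0.914 = 1738
80+: 666 * 0.933 + 803 * 0.303 = 621 + 243 = 864
Net migration: 0–19 + 50 → 915; 20–39 + 130 → 936; 40–59 + 130 → 682; 60–79 − 155 → 1583; 80+ − 70 → 794
End of period: [915, 936, 682, 1583, 794]
Period 4.
Births: 936 * 0.237 = 222  |  682 * 0.381 = 260 — total 482
20–39: 915 * 0.958 = 877
40–59: 936 * 0.936 = 876
60–79: 682 * 0.914 = 623
80+: 1583 * 0.933 + 794 * 0.303 = 1477 + 241 = 1718
Net migration: 0–19 + 50 → 532; 20–39 + 130 → 1007; 40–59 + 130 → 1006; 60–79 − 155 → 468; 80+ − 70 → 1648
End of period: [532, 1007, 1006, 468, 1648]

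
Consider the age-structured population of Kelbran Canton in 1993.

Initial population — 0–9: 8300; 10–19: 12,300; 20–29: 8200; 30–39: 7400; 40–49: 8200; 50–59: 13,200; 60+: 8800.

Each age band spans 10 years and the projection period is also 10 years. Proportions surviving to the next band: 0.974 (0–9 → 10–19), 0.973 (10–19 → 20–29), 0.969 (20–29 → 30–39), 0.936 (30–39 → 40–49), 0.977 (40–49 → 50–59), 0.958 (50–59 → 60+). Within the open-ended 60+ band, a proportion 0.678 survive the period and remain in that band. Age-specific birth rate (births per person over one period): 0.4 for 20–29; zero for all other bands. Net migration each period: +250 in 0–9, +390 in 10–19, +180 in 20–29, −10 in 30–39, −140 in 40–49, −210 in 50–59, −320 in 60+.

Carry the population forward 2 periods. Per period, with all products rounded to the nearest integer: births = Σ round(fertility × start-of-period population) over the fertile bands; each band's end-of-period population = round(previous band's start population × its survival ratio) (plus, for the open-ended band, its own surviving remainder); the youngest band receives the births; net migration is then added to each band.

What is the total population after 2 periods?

(Bands numbered youngest = 1 to oldest = 7.)
[period 1]
Births: 8200 × 0.4 = 3280
Band 2: 8300 × 0.974 = 8084
Band 3: 12300 × 0.973 = 11968
Band 4: 8200 × 0.969 = 7946
Band 5: 7400 × 0.936 = 6926
Band 6: 8200 × 0.977 = 8011
Band 7: 13200 × 0.958 + 8800 × 0.678 = 12646 + 5966 = 18612
Net migration: Band 1 + 250 → 3530; Band 2 + 390 → 8474; Band 3 + 180 → 12148; Band 4 − 10 → 7936; Band 5 − 140 → 6786; Band 6 − 210 → 7801; Band 7 − 320 → 18292
End of period: [3530, 8474, 12148, 7936, 6786, 7801, 18292]
[period 2]
Births: 12148 × 0.4 = 4859
Band 2: 3530 × 0.974 = 3438
Band 3: 8474 × 0.973 = 8245
Band 4: 12148 × 0.969 = 11771
Band 5: 7936 × 0.936 = 7428
Band 6: 6786 × 0.977 = 6630
Band 7: 7801 × 0.958 + 18292 × 0.678 = 7473 + 12402 = 19875
Net migration: Band 1 + 250 → 5109; Band 2 + 390 → 3828; Band 3 + 180 → 8425; Band 4 − 10 → 11761; Band 5 − 140 → 7288; Band 6 − 210 → 6420; Band 7 − 320 → 19555
End of period: [5109, 3828, 8425, 11761, 7288, 6420, 19555]
Total after period 2: 5109 + 3828 + 8425 + 11761 + 7288 + 6420 + 19555 = 62386

62386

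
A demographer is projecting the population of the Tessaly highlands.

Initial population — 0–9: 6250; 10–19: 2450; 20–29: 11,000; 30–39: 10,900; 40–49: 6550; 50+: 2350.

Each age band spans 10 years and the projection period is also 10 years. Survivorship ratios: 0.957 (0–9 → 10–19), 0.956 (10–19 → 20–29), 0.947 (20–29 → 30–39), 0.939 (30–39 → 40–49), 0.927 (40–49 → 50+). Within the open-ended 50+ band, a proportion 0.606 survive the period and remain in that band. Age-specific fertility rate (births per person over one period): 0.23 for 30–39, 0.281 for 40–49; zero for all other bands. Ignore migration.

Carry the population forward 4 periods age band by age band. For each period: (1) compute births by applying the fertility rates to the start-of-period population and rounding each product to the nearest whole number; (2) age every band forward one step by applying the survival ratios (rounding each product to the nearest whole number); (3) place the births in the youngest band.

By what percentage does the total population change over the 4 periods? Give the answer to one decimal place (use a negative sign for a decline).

-21.0

Numbering the groups 1..6 from youngest to oldest:
— Period 1 —
Births: 10900 * 0.23 = 2507 ; 6550 * 0.281 = 1841 → total 4348
Group 2: 6250 * 0.957 = 5981
Group 3: 2450 * 0.956 = 2342
Group 4: 11000 * 0.947 = 10417
Group 5: 10900 * 0.939 = 10235
Group 6: 6550 * 0.927 + 2350 * 0.606 = 6072 + 1424 = 7496
Population now: 0–9=4348, 10–19=5981, 20–29=2342, 30–39=10417, 40–49=10235, 50+=7496
— Period 2 —
Births: 10417 * 0.23 = 2396 ; 10235 * 0.281 = 2876 → total 5272
Group 2: 4348 * 0.957 = 4161
Group 3: 5981 * 0.956 = 5718
Group 4: 2342 * 0.947 = 2218
Group 5: 10417 * 0.939 = 9782
Group 6: 10235 * 0.927 + 7496 * 0.606 = 9488 + 4543 = 14031
Population now: 0–9=5272, 10–19=4161, 20–29=5718, 30–39=2218, 40–49=9782, 50+=14031
— Period 3 —
Births: 2218 * 0.23 = 510 ; 9782 * 0.281 = 2749 → total 3259
Group 2: 5272 * 0.957 = 5045
Group 3: 4161 * 0.956 = 3978
Group 4: 5718 * 0.947 = 5415
Group 5: 2218 * 0.939 = 2083
Group 6: 9782 * 0.927 + 14031 * 0.606 = 9068 + 8503 = 17571
Population now: 0–9=3259, 10–19=5045, 20–29=3978, 30–39=5415, 40–49=2083, 50+=17571
— Period 4 —
Births: 5415 * 0.23 = 1245 ; 2083 * 0.281 = 585 → total 1830
Group 2: 3259 * 0.957 = 3119
Group 3: 5045 * 0.956 = 4823
Group 4: 3978 * 0.947 = 3767
Group 5: 5415 * 0.939 = 5085
Group 6: 2083 * 0.927 + 17571 * 0.606 = 1931 + 10648 = 12579
Population now: 0–9=1830, 10–19=3119, 20–29=4823, 30–39=3767, 40–49=5085, 50+=12579
Total: 39500 → 31203; change = -8297; percentage change = -21.0%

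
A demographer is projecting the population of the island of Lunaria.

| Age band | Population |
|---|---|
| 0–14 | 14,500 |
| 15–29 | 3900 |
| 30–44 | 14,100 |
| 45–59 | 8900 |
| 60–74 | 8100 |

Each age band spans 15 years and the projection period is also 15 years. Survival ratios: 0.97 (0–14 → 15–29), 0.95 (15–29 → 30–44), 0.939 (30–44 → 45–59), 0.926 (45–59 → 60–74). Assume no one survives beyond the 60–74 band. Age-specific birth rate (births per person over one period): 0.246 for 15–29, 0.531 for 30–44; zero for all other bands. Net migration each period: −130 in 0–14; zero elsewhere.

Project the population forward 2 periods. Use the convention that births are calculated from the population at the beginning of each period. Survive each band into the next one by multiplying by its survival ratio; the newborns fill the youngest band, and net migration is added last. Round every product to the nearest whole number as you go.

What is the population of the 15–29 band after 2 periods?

Numbering the groups 1..5 from youngest to oldest:
— Period 1 —
Births: 3900 × 0.246 = 959, 14100 × 0.531 = 7487 ⇒ total 8446
Group 2: 14500 × 0.97 = 14065
Group 3: 3900 × 0.95 = 3705
Group 4: 14100 × 0.939 = 13240
Group 5: 8900 × 0.926 = 8241
Net migration: Group 1 − 130 → 8316
Giving 8316 / 14065 / 3705 / 13240 / 8241.
— Period 2 —
Births: 14065 × 0.246 = 3460, 3705 × 0.531 = 1967 ⇒ total 5427
Group 2: 8316 × 0.97 = 8067
Group 3: 14065 × 0.95 = 13362
Group 4: 3705 × 0.939 = 3479
Group 5: 13240 × 0.926 = 12260
Net migration: Group 1 − 130 → 5297
Giving 5297 / 8067 / 13362 / 3479 / 12260.

8067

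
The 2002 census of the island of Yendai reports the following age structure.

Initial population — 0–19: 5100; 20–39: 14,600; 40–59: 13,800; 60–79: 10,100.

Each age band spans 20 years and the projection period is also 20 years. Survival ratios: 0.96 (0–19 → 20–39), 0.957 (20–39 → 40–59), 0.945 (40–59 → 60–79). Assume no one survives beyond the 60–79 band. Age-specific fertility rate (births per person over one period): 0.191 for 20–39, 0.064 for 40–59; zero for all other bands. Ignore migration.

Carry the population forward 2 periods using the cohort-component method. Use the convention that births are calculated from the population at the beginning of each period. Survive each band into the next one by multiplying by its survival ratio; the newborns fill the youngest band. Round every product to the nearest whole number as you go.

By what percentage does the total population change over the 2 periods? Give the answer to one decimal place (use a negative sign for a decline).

-46.7

Let band 1 be 0–19 through band 4 = 60–79.
After projecting period 1:
Births: 14600 * 0.191 = 2789 ; 13800 * 0.064 = 883 — total 3672
Band 2: 5100 * 0.96 = 4896
Band 3: 14600 * 0.957 = 13972
Band 4: 13800 * 0.945 = 13041
Population now: 0–19=3672, 20–39=4896, 40–59=13972, 60–79=13041
After projecting period 2:
Births: 4896 * 0.191 = 935 ; 13972 * 0.064 = 894 — total 1829
Band 2: 3672 * 0.96 = 3525
Band 3: 4896 * 0.957 = 4685
Band 4: 13972 * 0.945 = 13204
Population now: 0–19=1829, 20–39=3525, 40–59=4685, 60–79=13204
Total: 43600 → 23243; change = -20357; percentage change = -46.7%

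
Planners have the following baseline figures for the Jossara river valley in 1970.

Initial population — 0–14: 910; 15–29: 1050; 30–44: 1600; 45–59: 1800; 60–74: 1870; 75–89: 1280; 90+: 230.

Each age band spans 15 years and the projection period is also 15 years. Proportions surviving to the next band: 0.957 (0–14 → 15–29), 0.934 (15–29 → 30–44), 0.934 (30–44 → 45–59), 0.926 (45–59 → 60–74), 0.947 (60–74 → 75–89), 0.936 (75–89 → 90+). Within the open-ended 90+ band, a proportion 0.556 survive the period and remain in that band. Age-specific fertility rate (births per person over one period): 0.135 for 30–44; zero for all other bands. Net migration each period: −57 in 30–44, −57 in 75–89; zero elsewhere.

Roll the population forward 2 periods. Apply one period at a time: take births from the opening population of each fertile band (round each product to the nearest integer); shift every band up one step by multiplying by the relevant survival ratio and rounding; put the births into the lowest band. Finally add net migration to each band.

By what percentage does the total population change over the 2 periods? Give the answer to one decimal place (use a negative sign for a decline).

-17.6

Let group 1 be 0–14 through group 7 = 90+.
After projecting period 1:
Births: 1600 × 0.135 = 216
Group 2: 910 × 0.957 = 871
Group 3: 1050 × 0.934 = 981
Group 4: 1600 × 0.934 = 1494
Group 5: 1800 × 0.926 = 1667
Group 6: 1870 × 0.947 = 1771
Group 7: 1280 × 0.936 + 230 × 0.556 = 1198 + 128 = 1326
Net migration: Group 3 − 57 → 924; Group 6 − 57 → 1714
Population now: 0–14=216, 15–29=871, 30–44=924, 45–59=1494, 60–74=1667, 75–89=1714, 90+=1326
After projecting period 2:
Births: 924 × 0.135 = 125
Group 2: 216 × 0.957 = 207
Group 3: 871 × 0.934 = 814
Group 4: 924 × 0.934 = 863
Group 5: 1494 × 0.926 = 1383
Group 6: 1667 × 0.947 = 1579
Group 7: 1714 × 0.936 + 1326 × 0.556 = 1604 + 737 = 2341
Net migration: Group 3 − 57 → 757; Group 6 − 57 → 1522
Population now: 0–14=125, 15–29=207, 30–44=757, 45–59=863, 60–74=1383, 75–89=1522, 90+=2341
Total: 8740 → 7198; change = -1542; percentage change = -17.6%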